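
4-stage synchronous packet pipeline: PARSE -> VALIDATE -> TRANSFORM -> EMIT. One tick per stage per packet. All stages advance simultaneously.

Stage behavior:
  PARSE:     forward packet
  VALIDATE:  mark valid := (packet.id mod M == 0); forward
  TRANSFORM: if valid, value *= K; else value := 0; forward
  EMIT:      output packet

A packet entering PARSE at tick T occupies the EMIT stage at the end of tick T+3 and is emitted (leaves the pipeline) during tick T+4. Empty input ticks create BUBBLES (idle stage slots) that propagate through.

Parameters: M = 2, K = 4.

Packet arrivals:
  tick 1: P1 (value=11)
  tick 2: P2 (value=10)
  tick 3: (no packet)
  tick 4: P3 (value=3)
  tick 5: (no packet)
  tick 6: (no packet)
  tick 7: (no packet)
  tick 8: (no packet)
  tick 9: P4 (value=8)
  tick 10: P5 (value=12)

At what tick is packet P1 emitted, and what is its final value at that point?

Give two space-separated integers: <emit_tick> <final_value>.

Tick 1: [PARSE:P1(v=11,ok=F), VALIDATE:-, TRANSFORM:-, EMIT:-] out:-; in:P1
Tick 2: [PARSE:P2(v=10,ok=F), VALIDATE:P1(v=11,ok=F), TRANSFORM:-, EMIT:-] out:-; in:P2
Tick 3: [PARSE:-, VALIDATE:P2(v=10,ok=T), TRANSFORM:P1(v=0,ok=F), EMIT:-] out:-; in:-
Tick 4: [PARSE:P3(v=3,ok=F), VALIDATE:-, TRANSFORM:P2(v=40,ok=T), EMIT:P1(v=0,ok=F)] out:-; in:P3
Tick 5: [PARSE:-, VALIDATE:P3(v=3,ok=F), TRANSFORM:-, EMIT:P2(v=40,ok=T)] out:P1(v=0); in:-
Tick 6: [PARSE:-, VALIDATE:-, TRANSFORM:P3(v=0,ok=F), EMIT:-] out:P2(v=40); in:-
Tick 7: [PARSE:-, VALIDATE:-, TRANSFORM:-, EMIT:P3(v=0,ok=F)] out:-; in:-
Tick 8: [PARSE:-, VALIDATE:-, TRANSFORM:-, EMIT:-] out:P3(v=0); in:-
Tick 9: [PARSE:P4(v=8,ok=F), VALIDATE:-, TRANSFORM:-, EMIT:-] out:-; in:P4
Tick 10: [PARSE:P5(v=12,ok=F), VALIDATE:P4(v=8,ok=T), TRANSFORM:-, EMIT:-] out:-; in:P5
Tick 11: [PARSE:-, VALIDATE:P5(v=12,ok=F), TRANSFORM:P4(v=32,ok=T), EMIT:-] out:-; in:-
Tick 12: [PARSE:-, VALIDATE:-, TRANSFORM:P5(v=0,ok=F), EMIT:P4(v=32,ok=T)] out:-; in:-
Tick 13: [PARSE:-, VALIDATE:-, TRANSFORM:-, EMIT:P5(v=0,ok=F)] out:P4(v=32); in:-
Tick 14: [PARSE:-, VALIDATE:-, TRANSFORM:-, EMIT:-] out:P5(v=0); in:-
P1: arrives tick 1, valid=False (id=1, id%2=1), emit tick 5, final value 0

Answer: 5 0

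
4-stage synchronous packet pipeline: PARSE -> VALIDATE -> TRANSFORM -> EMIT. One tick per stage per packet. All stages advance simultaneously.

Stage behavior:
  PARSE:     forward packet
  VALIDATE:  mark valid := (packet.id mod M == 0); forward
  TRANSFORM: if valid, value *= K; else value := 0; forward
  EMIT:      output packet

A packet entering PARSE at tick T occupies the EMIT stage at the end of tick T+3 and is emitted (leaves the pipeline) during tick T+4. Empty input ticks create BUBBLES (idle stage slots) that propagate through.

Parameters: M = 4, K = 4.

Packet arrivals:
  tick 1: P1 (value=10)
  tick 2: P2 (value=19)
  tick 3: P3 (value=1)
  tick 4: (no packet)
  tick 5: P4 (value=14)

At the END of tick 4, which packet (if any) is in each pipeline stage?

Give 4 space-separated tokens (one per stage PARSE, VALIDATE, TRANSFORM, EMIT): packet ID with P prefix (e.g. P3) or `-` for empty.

Tick 1: [PARSE:P1(v=10,ok=F), VALIDATE:-, TRANSFORM:-, EMIT:-] out:-; in:P1
Tick 2: [PARSE:P2(v=19,ok=F), VALIDATE:P1(v=10,ok=F), TRANSFORM:-, EMIT:-] out:-; in:P2
Tick 3: [PARSE:P3(v=1,ok=F), VALIDATE:P2(v=19,ok=F), TRANSFORM:P1(v=0,ok=F), EMIT:-] out:-; in:P3
Tick 4: [PARSE:-, VALIDATE:P3(v=1,ok=F), TRANSFORM:P2(v=0,ok=F), EMIT:P1(v=0,ok=F)] out:-; in:-
At end of tick 4: ['-', 'P3', 'P2', 'P1']

Answer: - P3 P2 P1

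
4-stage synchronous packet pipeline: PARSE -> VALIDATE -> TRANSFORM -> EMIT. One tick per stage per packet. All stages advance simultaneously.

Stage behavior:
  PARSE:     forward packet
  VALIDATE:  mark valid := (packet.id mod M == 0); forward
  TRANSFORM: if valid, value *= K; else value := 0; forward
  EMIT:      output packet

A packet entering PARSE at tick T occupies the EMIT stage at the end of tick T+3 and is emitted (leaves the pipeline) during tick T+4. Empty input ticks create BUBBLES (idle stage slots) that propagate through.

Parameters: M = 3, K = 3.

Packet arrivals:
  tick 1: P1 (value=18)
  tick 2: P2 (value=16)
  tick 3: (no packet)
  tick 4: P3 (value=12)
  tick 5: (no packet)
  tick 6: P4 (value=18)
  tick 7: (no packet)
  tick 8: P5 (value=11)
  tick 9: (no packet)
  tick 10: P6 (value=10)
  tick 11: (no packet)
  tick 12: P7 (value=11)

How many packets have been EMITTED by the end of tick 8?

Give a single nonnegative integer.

Tick 1: [PARSE:P1(v=18,ok=F), VALIDATE:-, TRANSFORM:-, EMIT:-] out:-; in:P1
Tick 2: [PARSE:P2(v=16,ok=F), VALIDATE:P1(v=18,ok=F), TRANSFORM:-, EMIT:-] out:-; in:P2
Tick 3: [PARSE:-, VALIDATE:P2(v=16,ok=F), TRANSFORM:P1(v=0,ok=F), EMIT:-] out:-; in:-
Tick 4: [PARSE:P3(v=12,ok=F), VALIDATE:-, TRANSFORM:P2(v=0,ok=F), EMIT:P1(v=0,ok=F)] out:-; in:P3
Tick 5: [PARSE:-, VALIDATE:P3(v=12,ok=T), TRANSFORM:-, EMIT:P2(v=0,ok=F)] out:P1(v=0); in:-
Tick 6: [PARSE:P4(v=18,ok=F), VALIDATE:-, TRANSFORM:P3(v=36,ok=T), EMIT:-] out:P2(v=0); in:P4
Tick 7: [PARSE:-, VALIDATE:P4(v=18,ok=F), TRANSFORM:-, EMIT:P3(v=36,ok=T)] out:-; in:-
Tick 8: [PARSE:P5(v=11,ok=F), VALIDATE:-, TRANSFORM:P4(v=0,ok=F), EMIT:-] out:P3(v=36); in:P5
Emitted by tick 8: ['P1', 'P2', 'P3']

Answer: 3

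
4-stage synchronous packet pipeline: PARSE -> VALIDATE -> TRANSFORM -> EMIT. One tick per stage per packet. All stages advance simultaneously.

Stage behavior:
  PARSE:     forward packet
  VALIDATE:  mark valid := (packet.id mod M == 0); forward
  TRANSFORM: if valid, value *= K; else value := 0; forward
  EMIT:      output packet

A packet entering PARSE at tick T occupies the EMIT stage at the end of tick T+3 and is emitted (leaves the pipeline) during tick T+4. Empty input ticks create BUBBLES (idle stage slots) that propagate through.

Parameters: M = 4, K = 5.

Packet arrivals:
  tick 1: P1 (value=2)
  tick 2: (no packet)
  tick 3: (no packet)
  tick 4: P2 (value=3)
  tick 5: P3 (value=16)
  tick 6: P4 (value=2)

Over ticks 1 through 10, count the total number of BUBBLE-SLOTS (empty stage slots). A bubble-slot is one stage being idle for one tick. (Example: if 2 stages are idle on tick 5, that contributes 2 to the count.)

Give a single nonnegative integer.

Answer: 24

Derivation:
Tick 1: [PARSE:P1(v=2,ok=F), VALIDATE:-, TRANSFORM:-, EMIT:-] out:-; bubbles=3
Tick 2: [PARSE:-, VALIDATE:P1(v=2,ok=F), TRANSFORM:-, EMIT:-] out:-; bubbles=3
Tick 3: [PARSE:-, VALIDATE:-, TRANSFORM:P1(v=0,ok=F), EMIT:-] out:-; bubbles=3
Tick 4: [PARSE:P2(v=3,ok=F), VALIDATE:-, TRANSFORM:-, EMIT:P1(v=0,ok=F)] out:-; bubbles=2
Tick 5: [PARSE:P3(v=16,ok=F), VALIDATE:P2(v=3,ok=F), TRANSFORM:-, EMIT:-] out:P1(v=0); bubbles=2
Tick 6: [PARSE:P4(v=2,ok=F), VALIDATE:P3(v=16,ok=F), TRANSFORM:P2(v=0,ok=F), EMIT:-] out:-; bubbles=1
Tick 7: [PARSE:-, VALIDATE:P4(v=2,ok=T), TRANSFORM:P3(v=0,ok=F), EMIT:P2(v=0,ok=F)] out:-; bubbles=1
Tick 8: [PARSE:-, VALIDATE:-, TRANSFORM:P4(v=10,ok=T), EMIT:P3(v=0,ok=F)] out:P2(v=0); bubbles=2
Tick 9: [PARSE:-, VALIDATE:-, TRANSFORM:-, EMIT:P4(v=10,ok=T)] out:P3(v=0); bubbles=3
Tick 10: [PARSE:-, VALIDATE:-, TRANSFORM:-, EMIT:-] out:P4(v=10); bubbles=4
Total bubble-slots: 24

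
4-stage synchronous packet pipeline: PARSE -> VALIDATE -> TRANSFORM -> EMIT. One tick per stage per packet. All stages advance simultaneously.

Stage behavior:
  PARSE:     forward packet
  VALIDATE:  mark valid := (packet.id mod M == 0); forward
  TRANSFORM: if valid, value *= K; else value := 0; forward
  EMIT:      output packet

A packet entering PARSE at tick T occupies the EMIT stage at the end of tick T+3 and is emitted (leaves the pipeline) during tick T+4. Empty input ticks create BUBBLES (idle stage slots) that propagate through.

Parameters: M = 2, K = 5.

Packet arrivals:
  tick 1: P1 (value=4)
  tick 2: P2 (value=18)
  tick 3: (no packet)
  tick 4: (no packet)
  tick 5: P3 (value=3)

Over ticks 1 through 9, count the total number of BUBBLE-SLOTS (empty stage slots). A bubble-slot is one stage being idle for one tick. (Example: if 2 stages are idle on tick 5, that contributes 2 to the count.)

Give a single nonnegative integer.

Tick 1: [PARSE:P1(v=4,ok=F), VALIDATE:-, TRANSFORM:-, EMIT:-] out:-; bubbles=3
Tick 2: [PARSE:P2(v=18,ok=F), VALIDATE:P1(v=4,ok=F), TRANSFORM:-, EMIT:-] out:-; bubbles=2
Tick 3: [PARSE:-, VALIDATE:P2(v=18,ok=T), TRANSFORM:P1(v=0,ok=F), EMIT:-] out:-; bubbles=2
Tick 4: [PARSE:-, VALIDATE:-, TRANSFORM:P2(v=90,ok=T), EMIT:P1(v=0,ok=F)] out:-; bubbles=2
Tick 5: [PARSE:P3(v=3,ok=F), VALIDATE:-, TRANSFORM:-, EMIT:P2(v=90,ok=T)] out:P1(v=0); bubbles=2
Tick 6: [PARSE:-, VALIDATE:P3(v=3,ok=F), TRANSFORM:-, EMIT:-] out:P2(v=90); bubbles=3
Tick 7: [PARSE:-, VALIDATE:-, TRANSFORM:P3(v=0,ok=F), EMIT:-] out:-; bubbles=3
Tick 8: [PARSE:-, VALIDATE:-, TRANSFORM:-, EMIT:P3(v=0,ok=F)] out:-; bubbles=3
Tick 9: [PARSE:-, VALIDATE:-, TRANSFORM:-, EMIT:-] out:P3(v=0); bubbles=4
Total bubble-slots: 24

Answer: 24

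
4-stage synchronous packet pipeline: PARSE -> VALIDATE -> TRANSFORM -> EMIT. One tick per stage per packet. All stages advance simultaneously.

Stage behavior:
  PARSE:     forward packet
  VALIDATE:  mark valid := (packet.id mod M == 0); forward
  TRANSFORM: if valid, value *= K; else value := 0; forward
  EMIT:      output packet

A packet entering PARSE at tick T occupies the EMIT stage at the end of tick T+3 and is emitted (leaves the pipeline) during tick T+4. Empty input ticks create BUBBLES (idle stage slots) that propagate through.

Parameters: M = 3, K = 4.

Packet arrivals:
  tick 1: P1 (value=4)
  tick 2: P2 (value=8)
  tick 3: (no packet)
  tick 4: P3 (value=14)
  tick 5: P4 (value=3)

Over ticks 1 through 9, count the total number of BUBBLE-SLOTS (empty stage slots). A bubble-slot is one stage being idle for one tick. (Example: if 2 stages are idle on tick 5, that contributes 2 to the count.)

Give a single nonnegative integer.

Answer: 20

Derivation:
Tick 1: [PARSE:P1(v=4,ok=F), VALIDATE:-, TRANSFORM:-, EMIT:-] out:-; bubbles=3
Tick 2: [PARSE:P2(v=8,ok=F), VALIDATE:P1(v=4,ok=F), TRANSFORM:-, EMIT:-] out:-; bubbles=2
Tick 3: [PARSE:-, VALIDATE:P2(v=8,ok=F), TRANSFORM:P1(v=0,ok=F), EMIT:-] out:-; bubbles=2
Tick 4: [PARSE:P3(v=14,ok=F), VALIDATE:-, TRANSFORM:P2(v=0,ok=F), EMIT:P1(v=0,ok=F)] out:-; bubbles=1
Tick 5: [PARSE:P4(v=3,ok=F), VALIDATE:P3(v=14,ok=T), TRANSFORM:-, EMIT:P2(v=0,ok=F)] out:P1(v=0); bubbles=1
Tick 6: [PARSE:-, VALIDATE:P4(v=3,ok=F), TRANSFORM:P3(v=56,ok=T), EMIT:-] out:P2(v=0); bubbles=2
Tick 7: [PARSE:-, VALIDATE:-, TRANSFORM:P4(v=0,ok=F), EMIT:P3(v=56,ok=T)] out:-; bubbles=2
Tick 8: [PARSE:-, VALIDATE:-, TRANSFORM:-, EMIT:P4(v=0,ok=F)] out:P3(v=56); bubbles=3
Tick 9: [PARSE:-, VALIDATE:-, TRANSFORM:-, EMIT:-] out:P4(v=0); bubbles=4
Total bubble-slots: 20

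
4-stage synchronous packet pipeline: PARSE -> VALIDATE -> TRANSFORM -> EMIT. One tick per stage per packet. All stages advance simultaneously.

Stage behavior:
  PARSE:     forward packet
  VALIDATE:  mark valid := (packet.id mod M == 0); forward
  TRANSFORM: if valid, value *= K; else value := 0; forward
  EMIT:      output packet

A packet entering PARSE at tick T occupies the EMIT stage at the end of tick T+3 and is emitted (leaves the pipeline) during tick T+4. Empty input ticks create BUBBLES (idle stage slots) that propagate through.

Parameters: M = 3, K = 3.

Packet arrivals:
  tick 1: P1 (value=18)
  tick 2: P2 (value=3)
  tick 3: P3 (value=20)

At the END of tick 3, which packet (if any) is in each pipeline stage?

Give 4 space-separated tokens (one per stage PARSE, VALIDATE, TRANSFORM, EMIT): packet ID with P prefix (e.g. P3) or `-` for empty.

Tick 1: [PARSE:P1(v=18,ok=F), VALIDATE:-, TRANSFORM:-, EMIT:-] out:-; in:P1
Tick 2: [PARSE:P2(v=3,ok=F), VALIDATE:P1(v=18,ok=F), TRANSFORM:-, EMIT:-] out:-; in:P2
Tick 3: [PARSE:P3(v=20,ok=F), VALIDATE:P2(v=3,ok=F), TRANSFORM:P1(v=0,ok=F), EMIT:-] out:-; in:P3
At end of tick 3: ['P3', 'P2', 'P1', '-']

Answer: P3 P2 P1 -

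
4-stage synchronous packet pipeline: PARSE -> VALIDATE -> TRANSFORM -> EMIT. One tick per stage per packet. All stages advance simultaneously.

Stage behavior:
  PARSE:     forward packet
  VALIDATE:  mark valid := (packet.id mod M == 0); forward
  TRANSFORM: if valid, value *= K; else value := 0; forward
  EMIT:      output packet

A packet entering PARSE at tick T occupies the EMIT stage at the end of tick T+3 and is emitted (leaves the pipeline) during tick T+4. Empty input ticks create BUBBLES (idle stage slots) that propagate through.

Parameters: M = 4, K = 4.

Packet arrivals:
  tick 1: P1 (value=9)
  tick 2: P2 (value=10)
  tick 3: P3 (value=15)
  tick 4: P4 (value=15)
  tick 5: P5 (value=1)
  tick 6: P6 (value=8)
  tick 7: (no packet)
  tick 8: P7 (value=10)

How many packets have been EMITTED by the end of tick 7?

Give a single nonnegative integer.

Tick 1: [PARSE:P1(v=9,ok=F), VALIDATE:-, TRANSFORM:-, EMIT:-] out:-; in:P1
Tick 2: [PARSE:P2(v=10,ok=F), VALIDATE:P1(v=9,ok=F), TRANSFORM:-, EMIT:-] out:-; in:P2
Tick 3: [PARSE:P3(v=15,ok=F), VALIDATE:P2(v=10,ok=F), TRANSFORM:P1(v=0,ok=F), EMIT:-] out:-; in:P3
Tick 4: [PARSE:P4(v=15,ok=F), VALIDATE:P3(v=15,ok=F), TRANSFORM:P2(v=0,ok=F), EMIT:P1(v=0,ok=F)] out:-; in:P4
Tick 5: [PARSE:P5(v=1,ok=F), VALIDATE:P4(v=15,ok=T), TRANSFORM:P3(v=0,ok=F), EMIT:P2(v=0,ok=F)] out:P1(v=0); in:P5
Tick 6: [PARSE:P6(v=8,ok=F), VALIDATE:P5(v=1,ok=F), TRANSFORM:P4(v=60,ok=T), EMIT:P3(v=0,ok=F)] out:P2(v=0); in:P6
Tick 7: [PARSE:-, VALIDATE:P6(v=8,ok=F), TRANSFORM:P5(v=0,ok=F), EMIT:P4(v=60,ok=T)] out:P3(v=0); in:-
Emitted by tick 7: ['P1', 'P2', 'P3']

Answer: 3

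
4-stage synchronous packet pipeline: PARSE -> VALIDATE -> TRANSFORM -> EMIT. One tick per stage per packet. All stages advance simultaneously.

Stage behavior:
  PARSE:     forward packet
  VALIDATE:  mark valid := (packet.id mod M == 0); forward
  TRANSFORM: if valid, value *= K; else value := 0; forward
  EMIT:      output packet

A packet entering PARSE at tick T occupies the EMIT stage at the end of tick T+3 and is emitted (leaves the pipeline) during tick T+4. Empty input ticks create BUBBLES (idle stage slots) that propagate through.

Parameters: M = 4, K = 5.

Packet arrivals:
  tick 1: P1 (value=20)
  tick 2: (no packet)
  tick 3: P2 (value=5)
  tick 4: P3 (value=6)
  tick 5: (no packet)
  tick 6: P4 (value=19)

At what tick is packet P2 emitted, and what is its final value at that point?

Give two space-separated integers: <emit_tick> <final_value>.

Tick 1: [PARSE:P1(v=20,ok=F), VALIDATE:-, TRANSFORM:-, EMIT:-] out:-; in:P1
Tick 2: [PARSE:-, VALIDATE:P1(v=20,ok=F), TRANSFORM:-, EMIT:-] out:-; in:-
Tick 3: [PARSE:P2(v=5,ok=F), VALIDATE:-, TRANSFORM:P1(v=0,ok=F), EMIT:-] out:-; in:P2
Tick 4: [PARSE:P3(v=6,ok=F), VALIDATE:P2(v=5,ok=F), TRANSFORM:-, EMIT:P1(v=0,ok=F)] out:-; in:P3
Tick 5: [PARSE:-, VALIDATE:P3(v=6,ok=F), TRANSFORM:P2(v=0,ok=F), EMIT:-] out:P1(v=0); in:-
Tick 6: [PARSE:P4(v=19,ok=F), VALIDATE:-, TRANSFORM:P3(v=0,ok=F), EMIT:P2(v=0,ok=F)] out:-; in:P4
Tick 7: [PARSE:-, VALIDATE:P4(v=19,ok=T), TRANSFORM:-, EMIT:P3(v=0,ok=F)] out:P2(v=0); in:-
Tick 8: [PARSE:-, VALIDATE:-, TRANSFORM:P4(v=95,ok=T), EMIT:-] out:P3(v=0); in:-
Tick 9: [PARSE:-, VALIDATE:-, TRANSFORM:-, EMIT:P4(v=95,ok=T)] out:-; in:-
Tick 10: [PARSE:-, VALIDATE:-, TRANSFORM:-, EMIT:-] out:P4(v=95); in:-
P2: arrives tick 3, valid=False (id=2, id%4=2), emit tick 7, final value 0

Answer: 7 0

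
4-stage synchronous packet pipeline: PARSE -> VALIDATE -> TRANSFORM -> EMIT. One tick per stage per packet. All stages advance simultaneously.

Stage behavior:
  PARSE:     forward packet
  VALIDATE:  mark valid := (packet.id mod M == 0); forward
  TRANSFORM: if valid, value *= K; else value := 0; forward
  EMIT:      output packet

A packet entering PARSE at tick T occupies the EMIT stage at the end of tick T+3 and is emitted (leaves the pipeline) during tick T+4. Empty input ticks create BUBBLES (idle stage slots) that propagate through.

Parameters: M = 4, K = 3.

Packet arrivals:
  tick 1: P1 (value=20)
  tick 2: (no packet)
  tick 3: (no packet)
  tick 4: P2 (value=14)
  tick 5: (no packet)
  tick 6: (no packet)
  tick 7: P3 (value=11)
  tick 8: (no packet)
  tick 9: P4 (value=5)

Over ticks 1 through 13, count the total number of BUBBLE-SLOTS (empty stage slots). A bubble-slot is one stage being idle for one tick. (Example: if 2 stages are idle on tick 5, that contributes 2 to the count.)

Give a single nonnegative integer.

Answer: 36

Derivation:
Tick 1: [PARSE:P1(v=20,ok=F), VALIDATE:-, TRANSFORM:-, EMIT:-] out:-; bubbles=3
Tick 2: [PARSE:-, VALIDATE:P1(v=20,ok=F), TRANSFORM:-, EMIT:-] out:-; bubbles=3
Tick 3: [PARSE:-, VALIDATE:-, TRANSFORM:P1(v=0,ok=F), EMIT:-] out:-; bubbles=3
Tick 4: [PARSE:P2(v=14,ok=F), VALIDATE:-, TRANSFORM:-, EMIT:P1(v=0,ok=F)] out:-; bubbles=2
Tick 5: [PARSE:-, VALIDATE:P2(v=14,ok=F), TRANSFORM:-, EMIT:-] out:P1(v=0); bubbles=3
Tick 6: [PARSE:-, VALIDATE:-, TRANSFORM:P2(v=0,ok=F), EMIT:-] out:-; bubbles=3
Tick 7: [PARSE:P3(v=11,ok=F), VALIDATE:-, TRANSFORM:-, EMIT:P2(v=0,ok=F)] out:-; bubbles=2
Tick 8: [PARSE:-, VALIDATE:P3(v=11,ok=F), TRANSFORM:-, EMIT:-] out:P2(v=0); bubbles=3
Tick 9: [PARSE:P4(v=5,ok=F), VALIDATE:-, TRANSFORM:P3(v=0,ok=F), EMIT:-] out:-; bubbles=2
Tick 10: [PARSE:-, VALIDATE:P4(v=5,ok=T), TRANSFORM:-, EMIT:P3(v=0,ok=F)] out:-; bubbles=2
Tick 11: [PARSE:-, VALIDATE:-, TRANSFORM:P4(v=15,ok=T), EMIT:-] out:P3(v=0); bubbles=3
Tick 12: [PARSE:-, VALIDATE:-, TRANSFORM:-, EMIT:P4(v=15,ok=T)] out:-; bubbles=3
Tick 13: [PARSE:-, VALIDATE:-, TRANSFORM:-, EMIT:-] out:P4(v=15); bubbles=4
Total bubble-slots: 36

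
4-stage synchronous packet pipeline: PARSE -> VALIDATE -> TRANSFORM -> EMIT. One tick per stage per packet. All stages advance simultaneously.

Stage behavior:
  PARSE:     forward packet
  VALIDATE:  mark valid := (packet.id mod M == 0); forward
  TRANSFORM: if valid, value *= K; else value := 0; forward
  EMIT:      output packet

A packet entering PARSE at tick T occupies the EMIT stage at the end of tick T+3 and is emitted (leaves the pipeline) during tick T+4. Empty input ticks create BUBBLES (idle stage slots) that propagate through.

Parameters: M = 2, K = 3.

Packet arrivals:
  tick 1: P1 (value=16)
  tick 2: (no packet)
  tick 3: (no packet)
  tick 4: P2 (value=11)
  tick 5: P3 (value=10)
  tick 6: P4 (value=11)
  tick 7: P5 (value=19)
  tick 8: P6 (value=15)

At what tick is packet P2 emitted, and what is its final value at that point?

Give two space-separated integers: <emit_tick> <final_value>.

Answer: 8 33

Derivation:
Tick 1: [PARSE:P1(v=16,ok=F), VALIDATE:-, TRANSFORM:-, EMIT:-] out:-; in:P1
Tick 2: [PARSE:-, VALIDATE:P1(v=16,ok=F), TRANSFORM:-, EMIT:-] out:-; in:-
Tick 3: [PARSE:-, VALIDATE:-, TRANSFORM:P1(v=0,ok=F), EMIT:-] out:-; in:-
Tick 4: [PARSE:P2(v=11,ok=F), VALIDATE:-, TRANSFORM:-, EMIT:P1(v=0,ok=F)] out:-; in:P2
Tick 5: [PARSE:P3(v=10,ok=F), VALIDATE:P2(v=11,ok=T), TRANSFORM:-, EMIT:-] out:P1(v=0); in:P3
Tick 6: [PARSE:P4(v=11,ok=F), VALIDATE:P3(v=10,ok=F), TRANSFORM:P2(v=33,ok=T), EMIT:-] out:-; in:P4
Tick 7: [PARSE:P5(v=19,ok=F), VALIDATE:P4(v=11,ok=T), TRANSFORM:P3(v=0,ok=F), EMIT:P2(v=33,ok=T)] out:-; in:P5
Tick 8: [PARSE:P6(v=15,ok=F), VALIDATE:P5(v=19,ok=F), TRANSFORM:P4(v=33,ok=T), EMIT:P3(v=0,ok=F)] out:P2(v=33); in:P6
Tick 9: [PARSE:-, VALIDATE:P6(v=15,ok=T), TRANSFORM:P5(v=0,ok=F), EMIT:P4(v=33,ok=T)] out:P3(v=0); in:-
Tick 10: [PARSE:-, VALIDATE:-, TRANSFORM:P6(v=45,ok=T), EMIT:P5(v=0,ok=F)] out:P4(v=33); in:-
Tick 11: [PARSE:-, VALIDATE:-, TRANSFORM:-, EMIT:P6(v=45,ok=T)] out:P5(v=0); in:-
Tick 12: [PARSE:-, VALIDATE:-, TRANSFORM:-, EMIT:-] out:P6(v=45); in:-
P2: arrives tick 4, valid=True (id=2, id%2=0), emit tick 8, final value 33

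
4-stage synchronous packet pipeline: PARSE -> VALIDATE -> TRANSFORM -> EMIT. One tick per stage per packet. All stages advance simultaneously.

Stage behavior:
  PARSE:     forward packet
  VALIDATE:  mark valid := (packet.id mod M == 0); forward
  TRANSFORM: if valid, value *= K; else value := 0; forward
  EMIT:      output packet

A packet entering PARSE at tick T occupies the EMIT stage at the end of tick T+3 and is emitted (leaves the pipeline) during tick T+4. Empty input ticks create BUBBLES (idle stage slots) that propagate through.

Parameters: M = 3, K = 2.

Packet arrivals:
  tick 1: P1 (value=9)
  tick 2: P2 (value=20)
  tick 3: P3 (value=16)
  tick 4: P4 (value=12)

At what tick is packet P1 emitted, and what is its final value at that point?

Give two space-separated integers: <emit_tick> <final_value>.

Tick 1: [PARSE:P1(v=9,ok=F), VALIDATE:-, TRANSFORM:-, EMIT:-] out:-; in:P1
Tick 2: [PARSE:P2(v=20,ok=F), VALIDATE:P1(v=9,ok=F), TRANSFORM:-, EMIT:-] out:-; in:P2
Tick 3: [PARSE:P3(v=16,ok=F), VALIDATE:P2(v=20,ok=F), TRANSFORM:P1(v=0,ok=F), EMIT:-] out:-; in:P3
Tick 4: [PARSE:P4(v=12,ok=F), VALIDATE:P3(v=16,ok=T), TRANSFORM:P2(v=0,ok=F), EMIT:P1(v=0,ok=F)] out:-; in:P4
Tick 5: [PARSE:-, VALIDATE:P4(v=12,ok=F), TRANSFORM:P3(v=32,ok=T), EMIT:P2(v=0,ok=F)] out:P1(v=0); in:-
Tick 6: [PARSE:-, VALIDATE:-, TRANSFORM:P4(v=0,ok=F), EMIT:P3(v=32,ok=T)] out:P2(v=0); in:-
Tick 7: [PARSE:-, VALIDATE:-, TRANSFORM:-, EMIT:P4(v=0,ok=F)] out:P3(v=32); in:-
Tick 8: [PARSE:-, VALIDATE:-, TRANSFORM:-, EMIT:-] out:P4(v=0); in:-
P1: arrives tick 1, valid=False (id=1, id%3=1), emit tick 5, final value 0

Answer: 5 0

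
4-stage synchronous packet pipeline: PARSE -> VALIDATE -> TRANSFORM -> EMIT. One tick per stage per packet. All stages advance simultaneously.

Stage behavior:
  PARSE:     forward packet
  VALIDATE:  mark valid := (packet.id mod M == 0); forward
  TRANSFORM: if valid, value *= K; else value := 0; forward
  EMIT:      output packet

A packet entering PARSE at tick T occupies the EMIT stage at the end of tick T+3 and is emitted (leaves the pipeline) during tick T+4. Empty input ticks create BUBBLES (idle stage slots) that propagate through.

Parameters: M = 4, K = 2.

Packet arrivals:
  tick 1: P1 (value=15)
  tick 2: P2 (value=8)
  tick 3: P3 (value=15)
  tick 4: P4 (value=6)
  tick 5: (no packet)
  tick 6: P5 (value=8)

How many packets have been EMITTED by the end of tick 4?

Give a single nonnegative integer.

Answer: 0

Derivation:
Tick 1: [PARSE:P1(v=15,ok=F), VALIDATE:-, TRANSFORM:-, EMIT:-] out:-; in:P1
Tick 2: [PARSE:P2(v=8,ok=F), VALIDATE:P1(v=15,ok=F), TRANSFORM:-, EMIT:-] out:-; in:P2
Tick 3: [PARSE:P3(v=15,ok=F), VALIDATE:P2(v=8,ok=F), TRANSFORM:P1(v=0,ok=F), EMIT:-] out:-; in:P3
Tick 4: [PARSE:P4(v=6,ok=F), VALIDATE:P3(v=15,ok=F), TRANSFORM:P2(v=0,ok=F), EMIT:P1(v=0,ok=F)] out:-; in:P4
Emitted by tick 4: []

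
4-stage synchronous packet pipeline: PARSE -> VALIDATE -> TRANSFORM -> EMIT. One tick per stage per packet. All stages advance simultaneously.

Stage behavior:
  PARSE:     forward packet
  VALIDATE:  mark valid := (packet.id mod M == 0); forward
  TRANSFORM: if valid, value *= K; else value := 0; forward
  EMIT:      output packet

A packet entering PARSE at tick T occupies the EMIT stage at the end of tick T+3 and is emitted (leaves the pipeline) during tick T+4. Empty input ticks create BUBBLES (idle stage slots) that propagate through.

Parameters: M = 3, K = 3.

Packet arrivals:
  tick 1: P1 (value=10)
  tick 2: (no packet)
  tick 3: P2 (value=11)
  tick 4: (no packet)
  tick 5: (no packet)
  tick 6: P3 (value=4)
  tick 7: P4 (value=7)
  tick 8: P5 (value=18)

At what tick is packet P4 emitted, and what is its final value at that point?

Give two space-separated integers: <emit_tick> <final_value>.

Tick 1: [PARSE:P1(v=10,ok=F), VALIDATE:-, TRANSFORM:-, EMIT:-] out:-; in:P1
Tick 2: [PARSE:-, VALIDATE:P1(v=10,ok=F), TRANSFORM:-, EMIT:-] out:-; in:-
Tick 3: [PARSE:P2(v=11,ok=F), VALIDATE:-, TRANSFORM:P1(v=0,ok=F), EMIT:-] out:-; in:P2
Tick 4: [PARSE:-, VALIDATE:P2(v=11,ok=F), TRANSFORM:-, EMIT:P1(v=0,ok=F)] out:-; in:-
Tick 5: [PARSE:-, VALIDATE:-, TRANSFORM:P2(v=0,ok=F), EMIT:-] out:P1(v=0); in:-
Tick 6: [PARSE:P3(v=4,ok=F), VALIDATE:-, TRANSFORM:-, EMIT:P2(v=0,ok=F)] out:-; in:P3
Tick 7: [PARSE:P4(v=7,ok=F), VALIDATE:P3(v=4,ok=T), TRANSFORM:-, EMIT:-] out:P2(v=0); in:P4
Tick 8: [PARSE:P5(v=18,ok=F), VALIDATE:P4(v=7,ok=F), TRANSFORM:P3(v=12,ok=T), EMIT:-] out:-; in:P5
Tick 9: [PARSE:-, VALIDATE:P5(v=18,ok=F), TRANSFORM:P4(v=0,ok=F), EMIT:P3(v=12,ok=T)] out:-; in:-
Tick 10: [PARSE:-, VALIDATE:-, TRANSFORM:P5(v=0,ok=F), EMIT:P4(v=0,ok=F)] out:P3(v=12); in:-
Tick 11: [PARSE:-, VALIDATE:-, TRANSFORM:-, EMIT:P5(v=0,ok=F)] out:P4(v=0); in:-
Tick 12: [PARSE:-, VALIDATE:-, TRANSFORM:-, EMIT:-] out:P5(v=0); in:-
P4: arrives tick 7, valid=False (id=4, id%3=1), emit tick 11, final value 0

Answer: 11 0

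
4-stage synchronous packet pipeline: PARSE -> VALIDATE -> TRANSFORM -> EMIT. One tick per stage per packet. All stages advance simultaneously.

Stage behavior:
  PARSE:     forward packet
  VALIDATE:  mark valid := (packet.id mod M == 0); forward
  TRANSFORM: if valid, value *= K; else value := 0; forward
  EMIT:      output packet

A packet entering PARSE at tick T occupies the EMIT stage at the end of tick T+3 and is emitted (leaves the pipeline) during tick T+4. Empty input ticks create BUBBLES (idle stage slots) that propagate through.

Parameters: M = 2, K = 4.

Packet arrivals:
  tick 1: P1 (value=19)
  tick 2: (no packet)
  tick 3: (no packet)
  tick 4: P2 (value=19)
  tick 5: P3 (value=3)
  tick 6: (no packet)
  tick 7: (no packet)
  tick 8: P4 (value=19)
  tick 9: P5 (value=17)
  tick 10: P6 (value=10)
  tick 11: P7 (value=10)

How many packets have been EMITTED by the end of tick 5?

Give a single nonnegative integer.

Tick 1: [PARSE:P1(v=19,ok=F), VALIDATE:-, TRANSFORM:-, EMIT:-] out:-; in:P1
Tick 2: [PARSE:-, VALIDATE:P1(v=19,ok=F), TRANSFORM:-, EMIT:-] out:-; in:-
Tick 3: [PARSE:-, VALIDATE:-, TRANSFORM:P1(v=0,ok=F), EMIT:-] out:-; in:-
Tick 4: [PARSE:P2(v=19,ok=F), VALIDATE:-, TRANSFORM:-, EMIT:P1(v=0,ok=F)] out:-; in:P2
Tick 5: [PARSE:P3(v=3,ok=F), VALIDATE:P2(v=19,ok=T), TRANSFORM:-, EMIT:-] out:P1(v=0); in:P3
Emitted by tick 5: ['P1']

Answer: 1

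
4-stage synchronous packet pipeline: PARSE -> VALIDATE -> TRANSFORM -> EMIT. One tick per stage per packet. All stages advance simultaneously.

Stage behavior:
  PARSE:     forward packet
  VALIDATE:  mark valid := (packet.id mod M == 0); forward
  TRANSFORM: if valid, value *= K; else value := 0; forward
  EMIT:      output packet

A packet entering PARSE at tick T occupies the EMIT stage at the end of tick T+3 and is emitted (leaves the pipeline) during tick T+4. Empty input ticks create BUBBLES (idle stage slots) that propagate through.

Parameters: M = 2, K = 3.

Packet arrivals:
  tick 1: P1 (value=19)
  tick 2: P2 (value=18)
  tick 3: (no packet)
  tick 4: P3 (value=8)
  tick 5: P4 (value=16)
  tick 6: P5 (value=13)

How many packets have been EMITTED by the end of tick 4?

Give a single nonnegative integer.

Tick 1: [PARSE:P1(v=19,ok=F), VALIDATE:-, TRANSFORM:-, EMIT:-] out:-; in:P1
Tick 2: [PARSE:P2(v=18,ok=F), VALIDATE:P1(v=19,ok=F), TRANSFORM:-, EMIT:-] out:-; in:P2
Tick 3: [PARSE:-, VALIDATE:P2(v=18,ok=T), TRANSFORM:P1(v=0,ok=F), EMIT:-] out:-; in:-
Tick 4: [PARSE:P3(v=8,ok=F), VALIDATE:-, TRANSFORM:P2(v=54,ok=T), EMIT:P1(v=0,ok=F)] out:-; in:P3
Emitted by tick 4: []

Answer: 0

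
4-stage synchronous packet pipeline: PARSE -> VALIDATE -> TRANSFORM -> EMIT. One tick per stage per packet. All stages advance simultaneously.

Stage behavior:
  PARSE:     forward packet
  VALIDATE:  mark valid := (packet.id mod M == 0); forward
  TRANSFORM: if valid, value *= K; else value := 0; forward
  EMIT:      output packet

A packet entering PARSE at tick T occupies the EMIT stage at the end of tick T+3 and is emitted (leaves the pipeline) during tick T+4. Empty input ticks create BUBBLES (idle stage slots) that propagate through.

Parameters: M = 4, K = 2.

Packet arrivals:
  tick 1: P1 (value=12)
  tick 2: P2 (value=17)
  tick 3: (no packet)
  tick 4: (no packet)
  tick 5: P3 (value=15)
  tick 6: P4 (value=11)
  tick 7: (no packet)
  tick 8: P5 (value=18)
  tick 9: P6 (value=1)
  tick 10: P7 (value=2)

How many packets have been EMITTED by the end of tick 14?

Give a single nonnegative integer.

Answer: 7

Derivation:
Tick 1: [PARSE:P1(v=12,ok=F), VALIDATE:-, TRANSFORM:-, EMIT:-] out:-; in:P1
Tick 2: [PARSE:P2(v=17,ok=F), VALIDATE:P1(v=12,ok=F), TRANSFORM:-, EMIT:-] out:-; in:P2
Tick 3: [PARSE:-, VALIDATE:P2(v=17,ok=F), TRANSFORM:P1(v=0,ok=F), EMIT:-] out:-; in:-
Tick 4: [PARSE:-, VALIDATE:-, TRANSFORM:P2(v=0,ok=F), EMIT:P1(v=0,ok=F)] out:-; in:-
Tick 5: [PARSE:P3(v=15,ok=F), VALIDATE:-, TRANSFORM:-, EMIT:P2(v=0,ok=F)] out:P1(v=0); in:P3
Tick 6: [PARSE:P4(v=11,ok=F), VALIDATE:P3(v=15,ok=F), TRANSFORM:-, EMIT:-] out:P2(v=0); in:P4
Tick 7: [PARSE:-, VALIDATE:P4(v=11,ok=T), TRANSFORM:P3(v=0,ok=F), EMIT:-] out:-; in:-
Tick 8: [PARSE:P5(v=18,ok=F), VALIDATE:-, TRANSFORM:P4(v=22,ok=T), EMIT:P3(v=0,ok=F)] out:-; in:P5
Tick 9: [PARSE:P6(v=1,ok=F), VALIDATE:P5(v=18,ok=F), TRANSFORM:-, EMIT:P4(v=22,ok=T)] out:P3(v=0); in:P6
Tick 10: [PARSE:P7(v=2,ok=F), VALIDATE:P6(v=1,ok=F), TRANSFORM:P5(v=0,ok=F), EMIT:-] out:P4(v=22); in:P7
Tick 11: [PARSE:-, VALIDATE:P7(v=2,ok=F), TRANSFORM:P6(v=0,ok=F), EMIT:P5(v=0,ok=F)] out:-; in:-
Tick 12: [PARSE:-, VALIDATE:-, TRANSFORM:P7(v=0,ok=F), EMIT:P6(v=0,ok=F)] out:P5(v=0); in:-
Tick 13: [PARSE:-, VALIDATE:-, TRANSFORM:-, EMIT:P7(v=0,ok=F)] out:P6(v=0); in:-
Tick 14: [PARSE:-, VALIDATE:-, TRANSFORM:-, EMIT:-] out:P7(v=0); in:-
Emitted by tick 14: ['P1', 'P2', 'P3', 'P4', 'P5', 'P6', 'P7']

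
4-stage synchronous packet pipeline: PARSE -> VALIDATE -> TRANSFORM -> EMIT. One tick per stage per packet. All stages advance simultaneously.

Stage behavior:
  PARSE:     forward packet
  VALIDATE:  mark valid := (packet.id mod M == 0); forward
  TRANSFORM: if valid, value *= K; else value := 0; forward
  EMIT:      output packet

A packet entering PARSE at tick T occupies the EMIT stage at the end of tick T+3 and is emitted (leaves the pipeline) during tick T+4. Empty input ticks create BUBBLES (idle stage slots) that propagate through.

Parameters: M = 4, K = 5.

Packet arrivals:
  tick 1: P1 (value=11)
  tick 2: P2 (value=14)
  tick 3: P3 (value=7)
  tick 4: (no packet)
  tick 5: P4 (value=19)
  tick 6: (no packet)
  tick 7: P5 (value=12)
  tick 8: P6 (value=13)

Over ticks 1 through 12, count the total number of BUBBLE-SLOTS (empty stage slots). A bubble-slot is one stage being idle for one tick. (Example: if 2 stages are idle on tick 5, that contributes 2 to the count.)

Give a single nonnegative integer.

Answer: 24

Derivation:
Tick 1: [PARSE:P1(v=11,ok=F), VALIDATE:-, TRANSFORM:-, EMIT:-] out:-; bubbles=3
Tick 2: [PARSE:P2(v=14,ok=F), VALIDATE:P1(v=11,ok=F), TRANSFORM:-, EMIT:-] out:-; bubbles=2
Tick 3: [PARSE:P3(v=7,ok=F), VALIDATE:P2(v=14,ok=F), TRANSFORM:P1(v=0,ok=F), EMIT:-] out:-; bubbles=1
Tick 4: [PARSE:-, VALIDATE:P3(v=7,ok=F), TRANSFORM:P2(v=0,ok=F), EMIT:P1(v=0,ok=F)] out:-; bubbles=1
Tick 5: [PARSE:P4(v=19,ok=F), VALIDATE:-, TRANSFORM:P3(v=0,ok=F), EMIT:P2(v=0,ok=F)] out:P1(v=0); bubbles=1
Tick 6: [PARSE:-, VALIDATE:P4(v=19,ok=T), TRANSFORM:-, EMIT:P3(v=0,ok=F)] out:P2(v=0); bubbles=2
Tick 7: [PARSE:P5(v=12,ok=F), VALIDATE:-, TRANSFORM:P4(v=95,ok=T), EMIT:-] out:P3(v=0); bubbles=2
Tick 8: [PARSE:P6(v=13,ok=F), VALIDATE:P5(v=12,ok=F), TRANSFORM:-, EMIT:P4(v=95,ok=T)] out:-; bubbles=1
Tick 9: [PARSE:-, VALIDATE:P6(v=13,ok=F), TRANSFORM:P5(v=0,ok=F), EMIT:-] out:P4(v=95); bubbles=2
Tick 10: [PARSE:-, VALIDATE:-, TRANSFORM:P6(v=0,ok=F), EMIT:P5(v=0,ok=F)] out:-; bubbles=2
Tick 11: [PARSE:-, VALIDATE:-, TRANSFORM:-, EMIT:P6(v=0,ok=F)] out:P5(v=0); bubbles=3
Tick 12: [PARSE:-, VALIDATE:-, TRANSFORM:-, EMIT:-] out:P6(v=0); bubbles=4
Total bubble-slots: 24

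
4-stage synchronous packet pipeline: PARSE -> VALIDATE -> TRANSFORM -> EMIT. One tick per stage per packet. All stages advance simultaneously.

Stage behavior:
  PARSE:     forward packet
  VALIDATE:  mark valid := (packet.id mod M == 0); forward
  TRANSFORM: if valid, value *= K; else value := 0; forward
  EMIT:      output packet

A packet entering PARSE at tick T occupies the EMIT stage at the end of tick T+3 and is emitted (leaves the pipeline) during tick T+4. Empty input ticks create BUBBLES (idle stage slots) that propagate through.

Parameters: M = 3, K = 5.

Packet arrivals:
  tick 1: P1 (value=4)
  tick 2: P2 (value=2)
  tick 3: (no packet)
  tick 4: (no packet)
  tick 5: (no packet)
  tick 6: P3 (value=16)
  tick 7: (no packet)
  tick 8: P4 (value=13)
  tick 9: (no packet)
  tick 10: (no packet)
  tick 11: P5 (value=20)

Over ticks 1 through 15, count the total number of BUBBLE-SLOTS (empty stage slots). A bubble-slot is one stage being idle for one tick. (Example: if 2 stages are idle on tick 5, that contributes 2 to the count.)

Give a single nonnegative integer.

Tick 1: [PARSE:P1(v=4,ok=F), VALIDATE:-, TRANSFORM:-, EMIT:-] out:-; bubbles=3
Tick 2: [PARSE:P2(v=2,ok=F), VALIDATE:P1(v=4,ok=F), TRANSFORM:-, EMIT:-] out:-; bubbles=2
Tick 3: [PARSE:-, VALIDATE:P2(v=2,ok=F), TRANSFORM:P1(v=0,ok=F), EMIT:-] out:-; bubbles=2
Tick 4: [PARSE:-, VALIDATE:-, TRANSFORM:P2(v=0,ok=F), EMIT:P1(v=0,ok=F)] out:-; bubbles=2
Tick 5: [PARSE:-, VALIDATE:-, TRANSFORM:-, EMIT:P2(v=0,ok=F)] out:P1(v=0); bubbles=3
Tick 6: [PARSE:P3(v=16,ok=F), VALIDATE:-, TRANSFORM:-, EMIT:-] out:P2(v=0); bubbles=3
Tick 7: [PARSE:-, VALIDATE:P3(v=16,ok=T), TRANSFORM:-, EMIT:-] out:-; bubbles=3
Tick 8: [PARSE:P4(v=13,ok=F), VALIDATE:-, TRANSFORM:P3(v=80,ok=T), EMIT:-] out:-; bubbles=2
Tick 9: [PARSE:-, VALIDATE:P4(v=13,ok=F), TRANSFORM:-, EMIT:P3(v=80,ok=T)] out:-; bubbles=2
Tick 10: [PARSE:-, VALIDATE:-, TRANSFORM:P4(v=0,ok=F), EMIT:-] out:P3(v=80); bubbles=3
Tick 11: [PARSE:P5(v=20,ok=F), VALIDATE:-, TRANSFORM:-, EMIT:P4(v=0,ok=F)] out:-; bubbles=2
Tick 12: [PARSE:-, VALIDATE:P5(v=20,ok=F), TRANSFORM:-, EMIT:-] out:P4(v=0); bubbles=3
Tick 13: [PARSE:-, VALIDATE:-, TRANSFORM:P5(v=0,ok=F), EMIT:-] out:-; bubbles=3
Tick 14: [PARSE:-, VALIDATE:-, TRANSFORM:-, EMIT:P5(v=0,ok=F)] out:-; bubbles=3
Tick 15: [PARSE:-, VALIDATE:-, TRANSFORM:-, EMIT:-] out:P5(v=0); bubbles=4
Total bubble-slots: 40

Answer: 40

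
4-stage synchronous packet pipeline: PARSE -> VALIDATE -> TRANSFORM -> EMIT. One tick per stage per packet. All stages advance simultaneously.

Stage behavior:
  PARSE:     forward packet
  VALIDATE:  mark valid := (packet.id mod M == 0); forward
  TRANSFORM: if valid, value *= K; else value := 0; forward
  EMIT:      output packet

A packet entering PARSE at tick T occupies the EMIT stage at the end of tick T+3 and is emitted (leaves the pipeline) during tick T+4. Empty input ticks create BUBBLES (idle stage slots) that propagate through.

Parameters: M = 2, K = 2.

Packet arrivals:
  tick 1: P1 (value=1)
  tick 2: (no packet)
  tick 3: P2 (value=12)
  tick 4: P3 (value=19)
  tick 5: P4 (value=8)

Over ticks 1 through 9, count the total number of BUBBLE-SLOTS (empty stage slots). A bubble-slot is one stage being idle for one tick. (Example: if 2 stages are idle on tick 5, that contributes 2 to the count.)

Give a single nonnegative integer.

Tick 1: [PARSE:P1(v=1,ok=F), VALIDATE:-, TRANSFORM:-, EMIT:-] out:-; bubbles=3
Tick 2: [PARSE:-, VALIDATE:P1(v=1,ok=F), TRANSFORM:-, EMIT:-] out:-; bubbles=3
Tick 3: [PARSE:P2(v=12,ok=F), VALIDATE:-, TRANSFORM:P1(v=0,ok=F), EMIT:-] out:-; bubbles=2
Tick 4: [PARSE:P3(v=19,ok=F), VALIDATE:P2(v=12,ok=T), TRANSFORM:-, EMIT:P1(v=0,ok=F)] out:-; bubbles=1
Tick 5: [PARSE:P4(v=8,ok=F), VALIDATE:P3(v=19,ok=F), TRANSFORM:P2(v=24,ok=T), EMIT:-] out:P1(v=0); bubbles=1
Tick 6: [PARSE:-, VALIDATE:P4(v=8,ok=T), TRANSFORM:P3(v=0,ok=F), EMIT:P2(v=24,ok=T)] out:-; bubbles=1
Tick 7: [PARSE:-, VALIDATE:-, TRANSFORM:P4(v=16,ok=T), EMIT:P3(v=0,ok=F)] out:P2(v=24); bubbles=2
Tick 8: [PARSE:-, VALIDATE:-, TRANSFORM:-, EMIT:P4(v=16,ok=T)] out:P3(v=0); bubbles=3
Tick 9: [PARSE:-, VALIDATE:-, TRANSFORM:-, EMIT:-] out:P4(v=16); bubbles=4
Total bubble-slots: 20

Answer: 20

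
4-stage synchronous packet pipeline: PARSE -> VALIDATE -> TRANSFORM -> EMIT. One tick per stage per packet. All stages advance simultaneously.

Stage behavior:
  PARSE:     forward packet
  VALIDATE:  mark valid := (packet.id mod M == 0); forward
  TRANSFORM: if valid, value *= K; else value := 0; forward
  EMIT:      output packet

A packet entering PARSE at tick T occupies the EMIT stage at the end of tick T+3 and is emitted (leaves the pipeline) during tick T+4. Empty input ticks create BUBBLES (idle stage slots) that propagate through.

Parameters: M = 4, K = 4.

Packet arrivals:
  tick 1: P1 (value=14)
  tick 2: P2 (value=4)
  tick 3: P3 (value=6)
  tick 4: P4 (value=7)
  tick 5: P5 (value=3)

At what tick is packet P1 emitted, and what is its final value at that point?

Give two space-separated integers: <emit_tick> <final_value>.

Answer: 5 0

Derivation:
Tick 1: [PARSE:P1(v=14,ok=F), VALIDATE:-, TRANSFORM:-, EMIT:-] out:-; in:P1
Tick 2: [PARSE:P2(v=4,ok=F), VALIDATE:P1(v=14,ok=F), TRANSFORM:-, EMIT:-] out:-; in:P2
Tick 3: [PARSE:P3(v=6,ok=F), VALIDATE:P2(v=4,ok=F), TRANSFORM:P1(v=0,ok=F), EMIT:-] out:-; in:P3
Tick 4: [PARSE:P4(v=7,ok=F), VALIDATE:P3(v=6,ok=F), TRANSFORM:P2(v=0,ok=F), EMIT:P1(v=0,ok=F)] out:-; in:P4
Tick 5: [PARSE:P5(v=3,ok=F), VALIDATE:P4(v=7,ok=T), TRANSFORM:P3(v=0,ok=F), EMIT:P2(v=0,ok=F)] out:P1(v=0); in:P5
Tick 6: [PARSE:-, VALIDATE:P5(v=3,ok=F), TRANSFORM:P4(v=28,ok=T), EMIT:P3(v=0,ok=F)] out:P2(v=0); in:-
Tick 7: [PARSE:-, VALIDATE:-, TRANSFORM:P5(v=0,ok=F), EMIT:P4(v=28,ok=T)] out:P3(v=0); in:-
Tick 8: [PARSE:-, VALIDATE:-, TRANSFORM:-, EMIT:P5(v=0,ok=F)] out:P4(v=28); in:-
Tick 9: [PARSE:-, VALIDATE:-, TRANSFORM:-, EMIT:-] out:P5(v=0); in:-
P1: arrives tick 1, valid=False (id=1, id%4=1), emit tick 5, final value 0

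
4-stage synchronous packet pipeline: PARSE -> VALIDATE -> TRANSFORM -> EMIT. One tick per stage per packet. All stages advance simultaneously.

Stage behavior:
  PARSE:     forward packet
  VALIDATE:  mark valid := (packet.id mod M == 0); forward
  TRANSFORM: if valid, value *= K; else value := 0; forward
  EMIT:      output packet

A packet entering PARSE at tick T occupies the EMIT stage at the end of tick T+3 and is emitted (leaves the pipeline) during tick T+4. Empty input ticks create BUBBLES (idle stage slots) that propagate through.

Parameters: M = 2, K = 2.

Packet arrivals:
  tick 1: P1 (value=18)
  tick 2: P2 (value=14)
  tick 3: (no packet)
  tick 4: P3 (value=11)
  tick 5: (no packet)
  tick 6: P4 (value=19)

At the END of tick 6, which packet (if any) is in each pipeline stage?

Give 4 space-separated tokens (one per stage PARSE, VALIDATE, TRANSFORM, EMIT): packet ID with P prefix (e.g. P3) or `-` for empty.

Tick 1: [PARSE:P1(v=18,ok=F), VALIDATE:-, TRANSFORM:-, EMIT:-] out:-; in:P1
Tick 2: [PARSE:P2(v=14,ok=F), VALIDATE:P1(v=18,ok=F), TRANSFORM:-, EMIT:-] out:-; in:P2
Tick 3: [PARSE:-, VALIDATE:P2(v=14,ok=T), TRANSFORM:P1(v=0,ok=F), EMIT:-] out:-; in:-
Tick 4: [PARSE:P3(v=11,ok=F), VALIDATE:-, TRANSFORM:P2(v=28,ok=T), EMIT:P1(v=0,ok=F)] out:-; in:P3
Tick 5: [PARSE:-, VALIDATE:P3(v=11,ok=F), TRANSFORM:-, EMIT:P2(v=28,ok=T)] out:P1(v=0); in:-
Tick 6: [PARSE:P4(v=19,ok=F), VALIDATE:-, TRANSFORM:P3(v=0,ok=F), EMIT:-] out:P2(v=28); in:P4
At end of tick 6: ['P4', '-', 'P3', '-']

Answer: P4 - P3 -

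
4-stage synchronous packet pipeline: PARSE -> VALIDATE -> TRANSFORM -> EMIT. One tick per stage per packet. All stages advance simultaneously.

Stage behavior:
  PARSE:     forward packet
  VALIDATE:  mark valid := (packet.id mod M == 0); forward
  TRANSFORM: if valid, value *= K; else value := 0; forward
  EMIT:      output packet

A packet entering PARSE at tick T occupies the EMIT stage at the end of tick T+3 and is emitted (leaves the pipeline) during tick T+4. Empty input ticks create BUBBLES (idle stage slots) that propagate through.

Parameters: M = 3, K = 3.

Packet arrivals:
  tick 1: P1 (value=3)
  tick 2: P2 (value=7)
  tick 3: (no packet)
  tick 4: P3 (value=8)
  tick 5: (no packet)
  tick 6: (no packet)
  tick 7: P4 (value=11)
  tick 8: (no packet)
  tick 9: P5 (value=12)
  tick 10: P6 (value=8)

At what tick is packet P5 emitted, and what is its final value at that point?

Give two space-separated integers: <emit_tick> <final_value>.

Tick 1: [PARSE:P1(v=3,ok=F), VALIDATE:-, TRANSFORM:-, EMIT:-] out:-; in:P1
Tick 2: [PARSE:P2(v=7,ok=F), VALIDATE:P1(v=3,ok=F), TRANSFORM:-, EMIT:-] out:-; in:P2
Tick 3: [PARSE:-, VALIDATE:P2(v=7,ok=F), TRANSFORM:P1(v=0,ok=F), EMIT:-] out:-; in:-
Tick 4: [PARSE:P3(v=8,ok=F), VALIDATE:-, TRANSFORM:P2(v=0,ok=F), EMIT:P1(v=0,ok=F)] out:-; in:P3
Tick 5: [PARSE:-, VALIDATE:P3(v=8,ok=T), TRANSFORM:-, EMIT:P2(v=0,ok=F)] out:P1(v=0); in:-
Tick 6: [PARSE:-, VALIDATE:-, TRANSFORM:P3(v=24,ok=T), EMIT:-] out:P2(v=0); in:-
Tick 7: [PARSE:P4(v=11,ok=F), VALIDATE:-, TRANSFORM:-, EMIT:P3(v=24,ok=T)] out:-; in:P4
Tick 8: [PARSE:-, VALIDATE:P4(v=11,ok=F), TRANSFORM:-, EMIT:-] out:P3(v=24); in:-
Tick 9: [PARSE:P5(v=12,ok=F), VALIDATE:-, TRANSFORM:P4(v=0,ok=F), EMIT:-] out:-; in:P5
Tick 10: [PARSE:P6(v=8,ok=F), VALIDATE:P5(v=12,ok=F), TRANSFORM:-, EMIT:P4(v=0,ok=F)] out:-; in:P6
Tick 11: [PARSE:-, VALIDATE:P6(v=8,ok=T), TRANSFORM:P5(v=0,ok=F), EMIT:-] out:P4(v=0); in:-
Tick 12: [PARSE:-, VALIDATE:-, TRANSFORM:P6(v=24,ok=T), EMIT:P5(v=0,ok=F)] out:-; in:-
Tick 13: [PARSE:-, VALIDATE:-, TRANSFORM:-, EMIT:P6(v=24,ok=T)] out:P5(v=0); in:-
Tick 14: [PARSE:-, VALIDATE:-, TRANSFORM:-, EMIT:-] out:P6(v=24); in:-
P5: arrives tick 9, valid=False (id=5, id%3=2), emit tick 13, final value 0

Answer: 13 0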